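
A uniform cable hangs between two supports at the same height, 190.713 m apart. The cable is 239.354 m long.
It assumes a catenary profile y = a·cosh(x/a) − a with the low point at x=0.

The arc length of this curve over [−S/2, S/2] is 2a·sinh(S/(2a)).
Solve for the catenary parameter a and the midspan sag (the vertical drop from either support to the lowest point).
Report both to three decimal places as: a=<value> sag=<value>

a=79.875 sag=64.009

seed: a₀ = √(S³/(24(L−S))) = √(190.713³/(24·48.641)) = 77.083882
iter 1: u=1.237048  f(a)=+3.860e+00  f'(a)=-1.466e+00  a ← 77.083882 − (+3.860e+00/-1.466e+00) = 79.717053
iter 2: u=1.196187  f(a)=+2.066e-01  f'(a)=-1.313e+00  a ← 79.717053 − (+2.066e-01/-1.313e+00) = 79.874432
iter 3: u=1.193830  f(a)=+6.661e-04  f'(a)=-1.304e+00  a ← 79.874432 − (+6.661e-04/-1.304e+00) = 79.874943
iter 4: u=1.193822  f(a)=+6.970e-09  f'(a)=-1.304e+00  a ← 79.874943 − (+6.970e-09/-1.304e+00) = 79.874943
iter 5: u=1.193822  f(a)=+0.000e+00  f'(a)=-1.304e+00  a ← 79.874943 − (+0.000e+00/-1.304e+00) = 79.874943
converged: |Δa| < 1e-12 after 5 iterations
sag = a·(cosh(S/(2a)) − 1) = 79.874943·(cosh(1.193822) − 1) = 64.009006
T_max/T_min = cosh(S/(2a)) = 1.801365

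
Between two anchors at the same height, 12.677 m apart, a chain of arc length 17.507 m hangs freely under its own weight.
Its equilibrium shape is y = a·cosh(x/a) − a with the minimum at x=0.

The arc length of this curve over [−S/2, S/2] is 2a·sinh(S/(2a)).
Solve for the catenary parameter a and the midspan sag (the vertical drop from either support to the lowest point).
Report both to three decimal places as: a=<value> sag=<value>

a=4.413 sag=5.390

seed: a₀ = √(S³/(24(L−S))) = √(12.677³/(24·4.830)) = 4.192234
iter 1: u=1.511962  f(a)=+5.831e-01  f'(a)=-2.876e+00  a ← 4.192234 − (+5.831e-01/-2.876e+00) = 4.394988
iter 2: u=1.442211  f(a)=+4.497e-02  f'(a)=-2.448e+00  a ← 4.394988 − (+4.497e-02/-2.448e+00) = 4.413359
iter 3: u=1.436208  f(a)=+3.169e-04  f'(a)=-2.414e+00  a ← 4.413359 − (+3.169e-04/-2.414e+00) = 4.413491
iter 4: u=1.436165  f(a)=+1.598e-08  f'(a)=-2.413e+00  a ← 4.413491 − (+1.598e-08/-2.413e+00) = 4.413491
iter 5: u=1.436165  f(a)=+3.553e-15  f'(a)=-2.413e+00  a ← 4.413491 − (+3.553e-15/-2.413e+00) = 4.413491
converged: |Δa| < 1e-12 after 5 iterations
sag = a·(cosh(S/(2a)) − 1) = 4.413491·(cosh(1.436165) − 1) = 5.389706
T_max/T_min = cosh(S/(2a)) = 2.221189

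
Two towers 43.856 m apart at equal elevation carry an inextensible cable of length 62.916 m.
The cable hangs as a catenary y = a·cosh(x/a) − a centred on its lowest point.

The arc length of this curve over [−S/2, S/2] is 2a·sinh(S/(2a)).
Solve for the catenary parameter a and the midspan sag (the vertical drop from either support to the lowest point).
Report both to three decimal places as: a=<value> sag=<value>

a=14.389 sag=20.204

seed: a₀ = √(S³/(24(L−S))) = √(43.856³/(24·19.060)) = 13.579271
iter 1: u=1.614814  f(a)=+2.645e+00  f'(a)=-3.611e+00  a ← 13.579271 − (+2.645e+00/-3.611e+00) = 14.311817
iter 2: u=1.532160  f(a)=+2.291e-01  f'(a)=-3.010e+00  a ← 14.311817 − (+2.291e-01/-3.010e+00) = 14.387935
iter 3: u=1.524055  f(a)=+2.079e-03  f'(a)=-2.956e+00  a ← 14.387935 − (+2.079e-03/-2.956e+00) = 14.388639
iter 4: u=1.523980  f(a)=+1.747e-07  f'(a)=-2.955e+00  a ← 14.388639 − (+1.747e-07/-2.955e+00) = 14.388639
iter 5: u=1.523980  f(a)=+7.105e-15  f'(a)=-2.955e+00  a ← 14.388639 − (+7.105e-15/-2.955e+00) = 14.388639
converged: |Δa| < 1e-12 after 5 iterations
sag = a·(cosh(S/(2a)) − 1) = 14.388639·(cosh(1.523980) − 1) = 20.203827
T_max/T_min = cosh(S/(2a)) = 2.404151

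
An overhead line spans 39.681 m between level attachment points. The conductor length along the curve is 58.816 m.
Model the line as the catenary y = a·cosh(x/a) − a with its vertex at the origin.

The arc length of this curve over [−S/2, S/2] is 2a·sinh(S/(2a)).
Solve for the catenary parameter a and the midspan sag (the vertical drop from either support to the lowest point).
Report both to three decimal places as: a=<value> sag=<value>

seed: a₀ = √(S³/(24(L−S))) = √(39.681³/(24·19.135)) = 11.664176
iter 1: u=1.700977  f(a)=+2.967e+00  f'(a)=-4.334e+00  a ← 11.664176 − (+2.967e+00/-4.334e+00) = 12.348736
iter 2: u=1.606683  f(a)=+2.812e-01  f'(a)=-3.548e+00  a ← 12.348736 − (+2.812e-01/-3.548e+00) = 12.428005
iter 3: u=1.596435  f(a)=+3.111e-03  f'(a)=-3.470e+00  a ← 12.428005 − (+3.111e-03/-3.470e+00) = 12.428902
iter 4: u=1.596320  f(a)=+3.902e-07  f'(a)=-3.469e+00  a ← 12.428902 − (+3.902e-07/-3.469e+00) = 12.428902
iter 5: u=1.596320  f(a)=+0.000e+00  f'(a)=-3.469e+00  a ← 12.428902 − (+0.000e+00/-3.469e+00) = 12.428902
converged: |Δa| < 1e-12 after 5 iterations
sag = a·(cosh(S/(2a)) − 1) = 12.428902·(cosh(1.596320) − 1) = 19.497703
T_max/T_min = cosh(S/(2a)) = 2.568739

a=12.429 sag=19.498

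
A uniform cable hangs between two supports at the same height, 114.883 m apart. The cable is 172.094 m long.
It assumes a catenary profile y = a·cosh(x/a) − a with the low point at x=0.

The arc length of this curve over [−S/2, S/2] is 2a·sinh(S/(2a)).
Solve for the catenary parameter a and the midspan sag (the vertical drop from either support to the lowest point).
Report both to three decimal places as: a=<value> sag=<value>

a=35.474 sag=57.598

seed: a₀ = √(S³/(24(L−S))) = √(114.883³/(24·57.211)) = 33.230606
iter 1: u=1.728572  f(a)=+9.181e+00  f'(a)=-4.588e+00  a ← 33.230606 − (+9.181e+00/-4.588e+00) = 35.231662
iter 2: u=1.630394  f(a)=+8.947e-01  f'(a)=-3.734e+00  a ← 35.231662 − (+8.947e-01/-3.734e+00) = 35.471277
iter 3: u=1.619381  f(a)=+1.052e-02  f'(a)=-3.647e+00  a ← 35.471277 − (+1.052e-02/-3.647e+00) = 35.474163
iter 4: u=1.619249  f(a)=+1.493e-06  f'(a)=-3.646e+00  a ← 35.474163 − (+1.493e-06/-3.646e+00) = 35.474163
iter 5: u=1.619249  f(a)=+2.842e-14  f'(a)=-3.646e+00  a ← 35.474163 − (+2.842e-14/-3.646e+00) = 35.474163
converged: |Δa| < 1e-12 after 5 iterations
sag = a·(cosh(S/(2a)) − 1) = 35.474163·(cosh(1.619249) − 1) = 57.598403
T_max/T_min = cosh(S/(2a)) = 2.623672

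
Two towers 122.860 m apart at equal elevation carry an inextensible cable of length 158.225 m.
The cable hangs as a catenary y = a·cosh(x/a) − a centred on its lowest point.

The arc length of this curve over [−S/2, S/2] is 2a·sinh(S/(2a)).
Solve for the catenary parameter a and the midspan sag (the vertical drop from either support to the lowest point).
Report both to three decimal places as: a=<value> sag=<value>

seed: a₀ = √(S³/(24(L−S))) = √(122.860³/(24·35.365)) = 46.743725
iter 1: u=1.314187  f(a)=+3.183e+00  f'(a)=-1.791e+00  a ← 46.743725 − (+3.183e+00/-1.791e+00) = 48.520579
iter 2: u=1.266061  f(a)=+1.905e-01  f'(a)=-1.583e+00  a ← 48.520579 − (+1.905e-01/-1.583e+00) = 48.640932
iter 3: u=1.262928  f(a)=+7.783e-04  f'(a)=-1.570e+00  a ← 48.640932 − (+7.783e-04/-1.570e+00) = 48.641427
iter 4: u=1.262915  f(a)=+1.311e-08  f'(a)=-1.570e+00  a ← 48.641427 − (+1.311e-08/-1.570e+00) = 48.641427
iter 5: u=1.262915  f(a)=+2.842e-14  f'(a)=-1.570e+00  a ← 48.641427 − (+2.842e-14/-1.570e+00) = 48.641427
converged: |Δa| < 1e-12 after 5 iterations
sag = a·(cosh(S/(2a)) − 1) = 48.641427·(cosh(1.262915) − 1) = 44.228245
T_max/T_min = cosh(S/(2a)) = 1.909271

a=48.641 sag=44.228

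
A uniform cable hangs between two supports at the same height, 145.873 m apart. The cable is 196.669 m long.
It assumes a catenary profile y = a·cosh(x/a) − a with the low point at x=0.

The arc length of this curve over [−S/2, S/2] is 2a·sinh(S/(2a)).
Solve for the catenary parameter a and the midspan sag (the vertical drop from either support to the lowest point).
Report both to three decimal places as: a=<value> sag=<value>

seed: a₀ = √(S³/(24(L−S))) = √(145.873³/(24·50.796)) = 50.459390
iter 1: u=1.445450  f(a)=+5.578e+00  f'(a)=-2.467e+00  a ← 50.459390 − (+5.578e+00/-2.467e+00) = 52.720878
iter 2: u=1.383446  f(a)=+3.969e-01  f'(a)=-2.127e+00  a ← 52.720878 − (+3.969e-01/-2.127e+00) = 52.907495
iter 3: u=1.378567  f(a)=+2.350e-03  f'(a)=-2.102e+00  a ← 52.907495 − (+2.350e-03/-2.102e+00) = 52.908613
iter 4: u=1.378537  f(a)=+8.347e-08  f'(a)=-2.102e+00  a ← 52.908613 − (+8.347e-08/-2.102e+00) = 52.908613
iter 5: u=1.378537  f(a)=+0.000e+00  f'(a)=-2.102e+00  a ← 52.908613 − (+0.000e+00/-2.102e+00) = 52.908613
converged: |Δa| < 1e-12 after 5 iterations
sag = a·(cosh(S/(2a)) − 1) = 52.908613·(cosh(1.378537) − 1) = 58.756042
T_max/T_min = cosh(S/(2a)) = 2.110519

a=52.909 sag=58.756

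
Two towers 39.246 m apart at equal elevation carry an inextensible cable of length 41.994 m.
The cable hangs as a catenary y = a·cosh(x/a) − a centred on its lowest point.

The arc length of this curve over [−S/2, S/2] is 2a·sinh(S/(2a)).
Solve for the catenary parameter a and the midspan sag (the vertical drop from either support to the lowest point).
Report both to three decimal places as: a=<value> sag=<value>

seed: a₀ = √(S³/(24(L−S))) = √(39.246³/(24·2.748)) = 30.274649
iter 1: u=0.648166  f(a)=+5.831e-02  f'(a)=-1.893e-01  a ← 30.274649 − (+5.831e-02/-1.893e-01) = 30.582685
iter 2: u=0.641638  f(a)=+9.018e-04  f'(a)=-1.835e-01  a ← 30.582685 − (+9.018e-04/-1.835e-01) = 30.587601
iter 3: u=0.641534  f(a)=+2.233e-07  f'(a)=-1.834e-01  a ← 30.587601 − (+2.233e-07/-1.834e-01) = 30.587602
iter 4: u=0.641534  f(a)=+0.000e+00  f'(a)=-1.834e-01  a ← 30.587602 − (+0.000e+00/-1.834e-01) = 30.587602
converged: |Δa| < 1e-12 after 4 iterations
sag = a·(cosh(S/(2a)) − 1) = 30.587602·(cosh(0.641534) − 1) = 6.513279
T_max/T_min = cosh(S/(2a)) = 1.212939

a=30.588 sag=6.513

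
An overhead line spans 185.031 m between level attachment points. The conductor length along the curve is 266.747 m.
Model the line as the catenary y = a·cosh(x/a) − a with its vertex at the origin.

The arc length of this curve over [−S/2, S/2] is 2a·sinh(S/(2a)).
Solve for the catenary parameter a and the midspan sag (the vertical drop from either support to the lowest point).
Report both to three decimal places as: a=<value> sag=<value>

seed: a₀ = √(S³/(24(L−S))) = √(185.031³/(24·81.716)) = 56.833915
iter 1: u=1.627822  f(a)=+1.154e+01  f'(a)=-3.713e+00  a ← 56.833915 − (+1.154e+01/-3.713e+00) = 59.940382
iter 2: u=1.543459  f(a)=+1.013e+00  f'(a)=-3.087e+00  a ← 59.940382 − (+1.013e+00/-3.087e+00) = 60.268611
iter 3: u=1.535053  f(a)=+9.482e-03  f'(a)=-3.030e+00  a ← 60.268611 − (+9.482e-03/-3.030e+00) = 60.271741
iter 4: u=1.534973  f(a)=+8.476e-07  f'(a)=-3.029e+00  a ← 60.271741 − (+8.476e-07/-3.029e+00) = 60.271741
iter 5: u=1.534973  f(a)=+0.000e+00  f'(a)=-3.029e+00  a ← 60.271741 − (+0.000e+00/-3.029e+00) = 60.271741
converged: |Δa| < 1e-12 after 5 iterations
sag = a·(cosh(S/(2a)) − 1) = 60.271741·(cosh(1.534973) − 1) = 86.087998
T_max/T_min = cosh(S/(2a)) = 2.428331

a=60.272 sag=86.088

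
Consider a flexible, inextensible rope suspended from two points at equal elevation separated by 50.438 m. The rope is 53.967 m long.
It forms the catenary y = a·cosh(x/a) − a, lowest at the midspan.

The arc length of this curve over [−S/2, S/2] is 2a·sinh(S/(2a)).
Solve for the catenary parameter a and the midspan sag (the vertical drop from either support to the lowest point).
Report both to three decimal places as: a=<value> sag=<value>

seed: a₀ = √(S³/(24(L−S))) = √(50.438³/(24·3.529)) = 38.922913
iter 1: u=0.647922  f(a)=+7.482e-02  f'(a)=-1.891e-01  a ← 38.922913 − (+7.482e-02/-1.891e-01) = 39.318654
iter 2: u=0.641400  f(a)=+1.156e-03  f'(a)=-1.833e-01  a ← 39.318654 − (+1.156e-03/-1.833e-01) = 39.324964
iter 3: u=0.641297  f(a)=+2.859e-07  f'(a)=-1.832e-01  a ← 39.324964 − (+2.859e-07/-1.832e-01) = 39.324966
iter 4: u=0.641297  f(a)=+2.132e-14  f'(a)=-1.832e-01  a ← 39.324966 − (+2.132e-14/-1.832e-01) = 39.324966
converged: |Δa| < 1e-12 after 4 iterations
sag = a·(cosh(S/(2a)) − 1) = 39.324966·(cosh(0.641297) − 1) = 8.367405
T_max/T_min = cosh(S/(2a)) = 1.212776

a=39.325 sag=8.367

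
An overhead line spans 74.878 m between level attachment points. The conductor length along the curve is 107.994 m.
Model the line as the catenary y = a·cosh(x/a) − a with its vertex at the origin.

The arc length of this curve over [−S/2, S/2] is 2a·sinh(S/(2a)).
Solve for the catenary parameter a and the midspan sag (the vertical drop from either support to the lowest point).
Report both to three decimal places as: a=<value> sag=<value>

a=24.375 sag=34.869

seed: a₀ = √(S³/(24(L−S))) = √(74.878³/(24·33.116)) = 22.983004
iter 1: u=1.628986  f(a)=+4.682e+00  f'(a)=-3.723e+00  a ← 22.983004 − (+4.682e+00/-3.723e+00) = 24.240693
iter 2: u=1.544469  f(a)=+4.118e-01  f'(a)=-3.094e+00  a ← 24.240693 − (+4.118e-01/-3.094e+00) = 24.373778
iter 3: u=1.536036  f(a)=+3.864e-03  f'(a)=-3.036e+00  a ← 24.373778 − (+3.864e-03/-3.036e+00) = 24.375051
iter 4: u=1.535956  f(a)=+3.473e-07  f'(a)=-3.036e+00  a ← 24.375051 − (+3.473e-07/-3.036e+00) = 24.375051
iter 5: u=1.535956  f(a)=+1.421e-14  f'(a)=-3.036e+00  a ← 24.375051 − (+1.421e-14/-3.036e+00) = 24.375051
converged: |Δa| < 1e-12 after 5 iterations
sag = a·(cosh(S/(2a)) − 1) = 24.375051·(cosh(1.535956) − 1) = 34.868676
T_max/T_min = cosh(S/(2a)) = 2.430507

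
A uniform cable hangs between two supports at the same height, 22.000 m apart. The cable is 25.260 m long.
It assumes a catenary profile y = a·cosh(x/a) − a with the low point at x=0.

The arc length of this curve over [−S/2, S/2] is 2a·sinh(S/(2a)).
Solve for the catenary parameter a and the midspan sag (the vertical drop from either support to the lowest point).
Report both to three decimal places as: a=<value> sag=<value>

a=11.917 sag=5.448

seed: a₀ = √(S³/(24(L−S))) = √(22.000³/(24·3.260)) = 11.665936
iter 1: u=0.942916  f(a)=+1.480e-01  f'(a)=-6.102e-01  a ← 11.665936 − (+1.480e-01/-6.102e-01) = 11.908531
iter 2: u=0.923708  f(a)=+4.743e-03  f'(a)=-5.716e-01  a ← 11.908531 − (+4.743e-03/-5.716e-01) = 11.916828
iter 3: u=0.923064  f(a)=+5.228e-06  f'(a)=-5.704e-01  a ← 11.916828 − (+5.228e-06/-5.704e-01) = 11.916838
iter 4: u=0.923064  f(a)=+6.370e-12  f'(a)=-5.704e-01  a ← 11.916838 − (+6.370e-12/-5.704e-01) = 11.916838
converged: |Δa| < 1e-12 after 4 iterations
sag = a·(cosh(S/(2a)) − 1) = 11.916838·(cosh(0.923064) − 1) = 5.447722
T_max/T_min = cosh(S/(2a)) = 1.457145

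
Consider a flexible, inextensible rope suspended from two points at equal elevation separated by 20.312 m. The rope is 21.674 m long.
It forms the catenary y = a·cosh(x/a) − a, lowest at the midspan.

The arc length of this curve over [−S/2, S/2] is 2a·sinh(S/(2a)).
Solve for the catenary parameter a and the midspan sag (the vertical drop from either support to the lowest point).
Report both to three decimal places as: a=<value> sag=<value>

seed: a₀ = √(S³/(24(L−S))) = √(20.312³/(24·1.362)) = 16.011605
iter 1: u=0.634290  f(a)=+2.766e-02  f'(a)=-1.771e-01  a ← 16.011605 − (+2.766e-02/-1.771e-01) = 16.167826
iter 2: u=0.628161  f(a)=+4.101e-04  f'(a)=-1.719e-01  a ← 16.167826 − (+4.101e-04/-1.719e-01) = 16.170212
iter 3: u=0.628068  f(a)=+9.312e-08  f'(a)=-1.718e-01  a ← 16.170212 − (+9.312e-08/-1.718e-01) = 16.170213
iter 4: u=0.628068  f(a)=+1.066e-14  f'(a)=-1.718e-01  a ← 16.170213 − (+1.066e-14/-1.718e-01) = 16.170213
converged: |Δa| < 1e-12 after 4 iterations
sag = a·(cosh(S/(2a)) − 1) = 16.170213·(cosh(0.628068) − 1) = 3.295561
T_max/T_min = cosh(S/(2a)) = 1.203804

a=16.170 sag=3.296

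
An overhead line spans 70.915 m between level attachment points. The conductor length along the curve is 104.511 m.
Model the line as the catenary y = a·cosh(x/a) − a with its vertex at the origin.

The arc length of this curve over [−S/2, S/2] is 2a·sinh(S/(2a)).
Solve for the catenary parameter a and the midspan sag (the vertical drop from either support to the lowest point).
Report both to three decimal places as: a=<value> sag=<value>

a=22.388 sag=34.462

seed: a₀ = √(S³/(24(L−S))) = √(70.915³/(24·33.596)) = 21.030895
iter 1: u=1.685972  f(a)=+5.111e+00  f'(a)=-4.200e+00  a ← 21.030895 − (+5.111e+00/-4.200e+00) = 22.247737
iter 2: u=1.593758  f(a)=+4.772e-01  f'(a)=-3.450e+00  a ← 22.247737 − (+4.772e-01/-3.450e+00) = 22.386064
iter 3: u=1.583910  f(a)=+5.104e-03  f'(a)=-3.376e+00  a ← 22.386064 − (+5.104e-03/-3.376e+00) = 22.387576
iter 4: u=1.583803  f(a)=+5.980e-07  f'(a)=-3.375e+00  a ← 22.387576 − (+5.980e-07/-3.375e+00) = 22.387576
iter 5: u=1.583803  f(a)=+2.842e-14  f'(a)=-3.375e+00  a ← 22.387576 − (+2.842e-14/-3.375e+00) = 22.387576
converged: |Δa| < 1e-12 after 5 iterations
sag = a·(cosh(S/(2a)) − 1) = 22.387576·(cosh(1.583803) − 1) = 34.461706
T_max/T_min = cosh(S/(2a)) = 2.539323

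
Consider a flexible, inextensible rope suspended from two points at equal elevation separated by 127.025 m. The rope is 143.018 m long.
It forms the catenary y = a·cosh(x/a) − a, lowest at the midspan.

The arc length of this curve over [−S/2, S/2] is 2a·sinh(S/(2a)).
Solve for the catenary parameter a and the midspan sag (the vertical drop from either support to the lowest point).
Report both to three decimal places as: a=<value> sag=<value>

a=74.416 sag=28.789

seed: a₀ = √(S³/(24(L−S))) = √(127.025³/(24·15.993)) = 73.074056
iter 1: u=0.869153  f(a)=+6.151e-01  f'(a)=-4.717e-01  a ← 73.074056 − (+6.151e-01/-4.717e-01) = 74.377994
iter 2: u=0.853915  f(a)=+1.685e-02  f'(a)=-4.462e-01  a ← 74.377994 − (+1.685e-02/-4.462e-01) = 74.415758
iter 3: u=0.853482  f(a)=+1.343e-05  f'(a)=-4.455e-01  a ← 74.415758 − (+1.343e-05/-4.455e-01) = 74.415788
iter 4: u=0.853482  f(a)=+8.527e-12  f'(a)=-4.455e-01  a ← 74.415788 − (+8.527e-12/-4.455e-01) = 74.415788
converged: |Δa| < 1e-12 after 4 iterations
sag = a·(cosh(S/(2a)) − 1) = 74.415788·(cosh(0.853482) − 1) = 28.789089
T_max/T_min = cosh(S/(2a)) = 1.386868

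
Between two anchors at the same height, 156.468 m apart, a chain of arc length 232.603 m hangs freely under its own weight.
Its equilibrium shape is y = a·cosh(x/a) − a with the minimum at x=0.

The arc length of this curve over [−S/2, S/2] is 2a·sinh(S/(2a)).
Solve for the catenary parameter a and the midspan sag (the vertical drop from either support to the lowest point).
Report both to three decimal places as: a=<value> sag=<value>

seed: a₀ = √(S³/(24(L−S))) = √(156.468³/(24·76.135)) = 45.786822
iter 1: u=1.708658  f(a)=+1.192e+01  f'(a)=-4.403e+00  a ← 45.786822 − (+1.192e+01/-4.403e+00) = 48.493468
iter 2: u=1.613289  f(a)=+1.139e+00  f'(a)=-3.599e+00  a ← 48.493468 − (+1.139e+00/-3.599e+00) = 48.809840
iter 3: u=1.602833  f(a)=+1.281e-02  f'(a)=-3.518e+00  a ← 48.809840 − (+1.281e-02/-3.518e+00) = 48.813482
iter 4: u=1.602713  f(a)=+1.664e-06  f'(a)=-3.517e+00  a ← 48.813482 − (+1.664e-06/-3.517e+00) = 48.813483
iter 5: u=1.602713  f(a)=+2.842e-14  f'(a)=-3.517e+00  a ← 48.813483 − (+2.842e-14/-3.517e+00) = 48.813483
converged: |Δa| < 1e-12 after 5 iterations
sag = a·(cosh(S/(2a)) − 1) = 48.813483·(cosh(1.602713) − 1) = 77.316589
T_max/T_min = cosh(S/(2a)) = 2.583919

a=48.813 sag=77.317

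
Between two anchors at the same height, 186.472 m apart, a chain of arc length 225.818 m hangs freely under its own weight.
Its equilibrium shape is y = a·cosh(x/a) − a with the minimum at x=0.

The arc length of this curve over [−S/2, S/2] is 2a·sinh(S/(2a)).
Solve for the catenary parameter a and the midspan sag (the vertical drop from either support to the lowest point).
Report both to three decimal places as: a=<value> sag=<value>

seed: a₀ = √(S³/(24(L−S))) = √(186.472³/(24·39.346)) = 82.863740
iter 1: u=1.125172  f(a)=+2.567e+00  f'(a)=-1.075e+00  a ← 82.863740 − (+2.567e+00/-1.075e+00) = 85.250687
iter 2: u=1.093669  f(a)=+1.151e-01  f'(a)=-9.810e-01  a ← 85.250687 − (+1.151e-01/-9.810e-01) = 85.368016
iter 3: u=1.092165  f(a)=+2.554e-04  f'(a)=-9.766e-01  a ← 85.368016 − (+2.554e-04/-9.766e-01) = 85.368278
iter 4: u=1.092162  f(a)=+1.264e-09  f'(a)=-9.766e-01  a ← 85.368278 − (+1.264e-09/-9.766e-01) = 85.368278
iter 5: u=1.092162  f(a)=+0.000e+00  f'(a)=-9.766e-01  a ← 85.368278 − (+0.000e+00/-9.766e-01) = 85.368278
converged: |Δa| < 1e-12 after 5 iterations
sag = a·(cosh(S/(2a)) − 1) = 85.368278·(cosh(1.092162) − 1) = 56.180954
T_max/T_min = cosh(S/(2a)) = 1.658101

a=85.368 sag=56.181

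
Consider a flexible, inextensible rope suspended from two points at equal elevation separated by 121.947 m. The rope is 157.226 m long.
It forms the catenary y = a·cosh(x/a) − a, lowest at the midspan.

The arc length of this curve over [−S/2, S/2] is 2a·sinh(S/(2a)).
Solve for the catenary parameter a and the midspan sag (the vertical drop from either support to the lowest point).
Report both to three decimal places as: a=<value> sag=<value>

a=48.168 sag=44.028

seed: a₀ = √(S³/(24(L−S))) = √(121.947³/(24·35.279)) = 46.279955
iter 1: u=1.317493  f(a)=+3.191e+00  f'(a)=-1.806e+00  a ← 46.279955 − (+3.191e+00/-1.806e+00) = 48.046942
iter 2: u=1.269040  f(a)=+1.919e-01  f'(a)=-1.595e+00  a ← 48.046942 − (+1.919e-01/-1.595e+00) = 48.167251
iter 3: u=1.265870  f(a)=+7.918e-04  f'(a)=-1.582e+00  a ← 48.167251 − (+7.918e-04/-1.582e+00) = 48.167752
iter 4: u=1.265857  f(a)=+1.361e-08  f'(a)=-1.582e+00  a ← 48.167752 − (+1.361e-08/-1.582e+00) = 48.167752
iter 5: u=1.265857  f(a)=+0.000e+00  f'(a)=-1.582e+00  a ← 48.167752 − (+0.000e+00/-1.582e+00) = 48.167752
converged: |Δa| < 1e-12 after 5 iterations
sag = a·(cosh(S/(2a)) − 1) = 48.167752·(cosh(1.265857) − 1) = 44.028431
T_max/T_min = cosh(S/(2a)) = 1.914064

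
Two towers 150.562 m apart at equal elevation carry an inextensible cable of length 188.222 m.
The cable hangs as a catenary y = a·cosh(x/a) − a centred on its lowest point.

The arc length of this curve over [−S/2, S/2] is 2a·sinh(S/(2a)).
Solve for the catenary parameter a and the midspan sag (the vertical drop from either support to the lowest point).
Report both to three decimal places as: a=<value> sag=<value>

a=63.635 sag=49.971

seed: a₀ = √(S³/(24(L−S))) = √(150.562³/(24·37.660)) = 61.450764
iter 1: u=1.225062  f(a)=+2.929e+00  f'(a)=-1.420e+00  a ← 61.450764 − (+2.929e+00/-1.420e+00) = 63.513806
iter 2: u=1.185270  f(a)=+1.540e-01  f'(a)=-1.274e+00  a ← 63.513806 − (+1.540e-01/-1.274e+00) = 63.634655
iter 3: u=1.183019  f(a)=+4.777e-04  f'(a)=-1.266e+00  a ← 63.634655 − (+4.777e-04/-1.266e+00) = 63.635032
iter 4: u=1.183012  f(a)=+4.630e-09  f'(a)=-1.266e+00  a ← 63.635032 − (+4.630e-09/-1.266e+00) = 63.635032
iter 5: u=1.183012  f(a)=+0.000e+00  f'(a)=-1.266e+00  a ← 63.635032 − (+0.000e+00/-1.266e+00) = 63.635032
converged: |Δa| < 1e-12 after 5 iterations
sag = a·(cosh(S/(2a)) − 1) = 63.635032·(cosh(1.183012) − 1) = 49.970855
T_max/T_min = cosh(S/(2a)) = 1.785273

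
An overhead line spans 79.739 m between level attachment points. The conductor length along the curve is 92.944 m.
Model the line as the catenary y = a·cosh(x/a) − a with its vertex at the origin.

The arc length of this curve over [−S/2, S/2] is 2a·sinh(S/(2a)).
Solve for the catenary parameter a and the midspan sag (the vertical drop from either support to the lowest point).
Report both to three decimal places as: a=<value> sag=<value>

a=40.955 sag=20.988

seed: a₀ = √(S³/(24(L−S))) = √(79.739³/(24·13.205)) = 39.997362
iter 1: u=0.996803  f(a)=+6.718e-01  f'(a)=-7.283e-01  a ← 39.997362 − (+6.718e-01/-7.283e-01) = 40.919780
iter 2: u=0.974333  f(a)=+2.394e-02  f'(a)=-6.772e-01  a ← 40.919780 − (+2.394e-02/-6.772e-01) = 40.955133
iter 3: u=0.973492  f(a)=+3.290e-05  f'(a)=-6.753e-01  a ← 40.955133 − (+3.290e-05/-6.753e-01) = 40.955182
iter 4: u=0.973491  f(a)=+6.229e-11  f'(a)=-6.753e-01  a ← 40.955182 − (+6.229e-11/-6.753e-01) = 40.955182
iter 5: u=0.973491  f(a)=+1.421e-14  f'(a)=-6.753e-01  a ← 40.955182 − (+1.421e-14/-6.753e-01) = 40.955182
converged: |Δa| < 1e-12 after 5 iterations
sag = a·(cosh(S/(2a)) − 1) = 40.955182·(cosh(0.973491) − 1) = 20.988128
T_max/T_min = cosh(S/(2a)) = 1.512466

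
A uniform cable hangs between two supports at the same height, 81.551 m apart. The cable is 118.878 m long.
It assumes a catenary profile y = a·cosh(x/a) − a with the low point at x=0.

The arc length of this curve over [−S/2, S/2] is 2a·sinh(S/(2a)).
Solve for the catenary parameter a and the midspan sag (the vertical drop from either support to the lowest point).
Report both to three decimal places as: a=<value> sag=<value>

seed: a₀ = √(S³/(24(L−S))) = √(81.551³/(24·37.327)) = 24.605193
iter 1: u=1.657191  f(a)=+5.474e+00  f'(a)=-3.953e+00  a ← 24.605193 − (+5.474e+00/-3.953e+00) = 25.989791
iter 2: u=1.568904  f(a)=+4.960e-01  f'(a)=-3.267e+00  a ← 25.989791 − (+4.960e-01/-3.267e+00) = 26.141640
iter 3: u=1.559791  f(a)=+4.970e-03  f'(a)=-3.201e+00  a ← 26.141640 − (+4.970e-03/-3.201e+00) = 26.143193
iter 4: u=1.559699  f(a)=+5.099e-07  f'(a)=-3.201e+00  a ← 26.143193 − (+5.099e-07/-3.201e+00) = 26.143193
iter 5: u=1.559699  f(a)=+1.421e-14  f'(a)=-3.201e+00  a ← 26.143193 − (+1.421e-14/-3.201e+00) = 26.143193
converged: |Δa| < 1e-12 after 5 iterations
sag = a·(cosh(S/(2a)) − 1) = 26.143193·(cosh(1.559699) − 1) = 38.791091
T_max/T_min = cosh(S/(2a)) = 2.483793

a=26.143 sag=38.791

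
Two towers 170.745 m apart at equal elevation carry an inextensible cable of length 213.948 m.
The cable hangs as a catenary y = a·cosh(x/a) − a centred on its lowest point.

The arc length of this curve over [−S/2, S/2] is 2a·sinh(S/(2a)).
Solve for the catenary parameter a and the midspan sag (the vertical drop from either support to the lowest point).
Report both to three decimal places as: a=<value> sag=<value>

seed: a₀ = √(S³/(24(L−S))) = √(170.745³/(24·43.203)) = 69.288222
iter 1: u=1.232136  f(a)=+3.401e+00  f'(a)=-1.447e+00  a ← 69.288222 − (+3.401e+00/-1.447e+00) = 71.638384
iter 2: u=1.191714  f(a)=+1.807e-01  f'(a)=-1.297e+00  a ← 71.638384 − (+1.807e-01/-1.297e+00) = 71.777698
iter 3: u=1.189401  f(a)=+5.734e-04  f'(a)=-1.289e+00  a ← 71.777698 − (+5.734e-04/-1.289e+00) = 71.778143
iter 4: u=1.189394  f(a)=+5.815e-09  f'(a)=-1.289e+00  a ← 71.778143 − (+5.815e-09/-1.289e+00) = 71.778143
iter 5: u=1.189394  f(a)=+5.684e-14  f'(a)=-1.289e+00  a ← 71.778143 − (+5.684e-14/-1.289e+00) = 71.778143
converged: |Δa| < 1e-12 after 5 iterations
sag = a·(cosh(S/(2a)) − 1) = 71.778143·(cosh(1.189394) − 1) = 57.045529
T_max/T_min = cosh(S/(2a)) = 1.794748

a=71.778 sag=57.046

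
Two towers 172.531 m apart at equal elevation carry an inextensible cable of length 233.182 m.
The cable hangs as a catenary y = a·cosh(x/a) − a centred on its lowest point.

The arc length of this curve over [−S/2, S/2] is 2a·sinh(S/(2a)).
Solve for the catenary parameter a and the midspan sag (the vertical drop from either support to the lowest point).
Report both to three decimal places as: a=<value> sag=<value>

seed: a₀ = √(S³/(24(L−S))) = √(172.531³/(24·60.651)) = 59.398586
iter 1: u=1.452316  f(a)=+6.727e+00  f'(a)=-2.507e+00  a ← 59.398586 − (+6.727e+00/-2.507e+00) = 62.082295
iter 2: u=1.389535  f(a)=+4.828e-01  f'(a)=-2.159e+00  a ← 62.082295 − (+4.828e-01/-2.159e+00) = 62.305944
iter 3: u=1.384547  f(a)=+2.912e-03  f'(a)=-2.133e+00  a ← 62.305944 − (+2.912e-03/-2.133e+00) = 62.307309
iter 4: u=1.384517  f(a)=+1.073e-07  f'(a)=-2.133e+00  a ← 62.307309 − (+1.073e-07/-2.133e+00) = 62.307309
iter 5: u=1.384517  f(a)=-2.842e-14  f'(a)=-2.133e+00  a ← 62.307309 − (-2.842e-14/-2.133e+00) = 62.307309
converged: |Δa| < 1e-12 after 5 iterations
sag = a·(cosh(S/(2a)) − 1) = 62.307309·(cosh(1.384517) − 1) = 69.888236
T_max/T_min = cosh(S/(2a)) = 2.121670

a=62.307 sag=69.888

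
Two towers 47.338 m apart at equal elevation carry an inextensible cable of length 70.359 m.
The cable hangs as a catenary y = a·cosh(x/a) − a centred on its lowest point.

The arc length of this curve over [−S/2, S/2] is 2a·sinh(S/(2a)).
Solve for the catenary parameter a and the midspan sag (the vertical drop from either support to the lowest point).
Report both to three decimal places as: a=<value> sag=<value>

seed: a₀ = √(S³/(24(L−S))) = √(47.338³/(24·23.021)) = 13.856296
iter 1: u=1.708177  f(a)=+3.602e+00  f'(a)=-4.399e+00  a ← 13.856296 − (+3.602e+00/-4.399e+00) = 14.675029
iter 2: u=1.612876  f(a)=+3.439e-01  f'(a)=-3.596e+00  a ← 14.675029 − (+3.439e-01/-3.596e+00) = 14.770672
iter 3: u=1.602432  f(a)=+3.866e-03  f'(a)=-3.515e+00  a ← 14.770672 − (+3.866e-03/-3.515e+00) = 14.771772
iter 4: u=1.602313  f(a)=+5.009e-07  f'(a)=-3.514e+00  a ← 14.771772 − (+5.009e-07/-3.514e+00) = 14.771772
iter 5: u=1.602313  f(a)=+1.421e-14  f'(a)=-3.514e+00  a ← 14.771772 − (+1.421e-14/-3.514e+00) = 14.771772
converged: |Δa| < 1e-12 after 5 iterations
sag = a·(cosh(S/(2a)) − 1) = 14.771772·(cosh(1.602313) − 1) = 23.383207
T_max/T_min = cosh(S/(2a)) = 2.582966

a=14.772 sag=23.383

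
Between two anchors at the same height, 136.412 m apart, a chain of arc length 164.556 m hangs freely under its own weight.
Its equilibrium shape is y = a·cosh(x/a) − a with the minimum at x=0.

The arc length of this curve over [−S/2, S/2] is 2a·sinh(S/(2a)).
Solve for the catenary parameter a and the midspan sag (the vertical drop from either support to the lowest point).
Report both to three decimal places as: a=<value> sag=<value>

seed: a₀ = √(S³/(24(L−S))) = √(136.412³/(24·28.144)) = 61.302803
iter 1: u=1.112608  f(a)=+1.794e+00  f'(a)=-1.037e+00  a ← 61.302803 − (+1.794e+00/-1.037e+00) = 63.032987
iter 2: u=1.082068  f(a)=+7.876e-02  f'(a)=-9.478e-01  a ← 63.032987 − (+7.876e-02/-9.478e-01) = 63.116091
iter 3: u=1.080644  f(a)=+1.672e-04  f'(a)=-9.437e-01  a ← 63.116091 − (+1.672e-04/-9.437e-01) = 63.116268
iter 4: u=1.080641  f(a)=+7.572e-10  f'(a)=-9.437e-01  a ← 63.116268 − (+7.572e-10/-9.437e-01) = 63.116268
iter 5: u=1.080641  f(a)=-2.842e-14  f'(a)=-9.437e-01  a ← 63.116268 − (-2.842e-14/-9.437e-01) = 63.116268
converged: |Δa| < 1e-12 after 5 iterations
sag = a·(cosh(S/(2a)) − 1) = 63.116268·(cosh(1.080641) − 1) = 40.582008
T_max/T_min = cosh(S/(2a)) = 1.642972

a=63.116 sag=40.582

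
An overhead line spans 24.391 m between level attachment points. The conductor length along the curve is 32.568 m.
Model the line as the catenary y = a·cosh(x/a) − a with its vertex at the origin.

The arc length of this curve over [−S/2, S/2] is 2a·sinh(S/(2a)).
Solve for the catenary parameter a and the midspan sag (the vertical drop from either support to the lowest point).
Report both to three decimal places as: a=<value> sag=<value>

a=9.002 sag=9.605

seed: a₀ = √(S³/(24(L−S))) = √(24.391³/(24·8.177)) = 8.598878
iter 1: u=1.418266  f(a)=+8.629e-01  f'(a)=-2.313e+00  a ← 8.598878 − (+8.629e-01/-2.313e+00) = 8.971949
iter 2: u=1.359292  f(a)=+5.933e-02  f'(a)=-2.005e+00  a ← 8.971949 − (+5.933e-02/-2.005e+00) = 9.001545
iter 3: u=1.354823  f(a)=+3.264e-04  f'(a)=-1.983e+00  a ← 9.001545 − (+3.264e-04/-1.983e+00) = 9.001709
iter 4: u=1.354798  f(a)=+9.993e-09  f'(a)=-1.983e+00  a ← 9.001709 − (+9.993e-09/-1.983e+00) = 9.001709
iter 5: u=1.354798  f(a)=+0.000e+00  f'(a)=-1.983e+00  a ← 9.001709 − (+0.000e+00/-1.983e+00) = 9.001709
converged: |Δa| < 1e-12 after 5 iterations
sag = a·(cosh(S/(2a)) − 1) = 9.001709·(cosh(1.354798) − 1) = 9.604726
T_max/T_min = cosh(S/(2a)) = 2.066989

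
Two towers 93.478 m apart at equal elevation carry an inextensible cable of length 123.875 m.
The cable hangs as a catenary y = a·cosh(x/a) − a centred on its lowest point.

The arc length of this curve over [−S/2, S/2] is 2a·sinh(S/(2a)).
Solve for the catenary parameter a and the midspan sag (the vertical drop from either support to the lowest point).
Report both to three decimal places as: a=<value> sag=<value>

a=34.985 sag=36.150

seed: a₀ = √(S³/(24(L−S))) = √(93.478³/(24·30.397)) = 33.461325
iter 1: u=1.396807  f(a)=+3.107e+00  f'(a)=-2.197e+00  a ← 33.461325 − (+3.107e+00/-2.197e+00) = 34.875515
iter 2: u=1.340167  f(a)=+2.078e-01  f'(a)=-1.912e+00  a ← 34.875515 − (+2.078e-01/-1.912e+00) = 34.984207
iter 3: u=1.336003  f(a)=+1.077e-03  f'(a)=-1.892e+00  a ← 34.984207 − (+1.077e-03/-1.892e+00) = 34.984776
iter 4: u=1.335981  f(a)=+2.928e-08  f'(a)=-1.892e+00  a ← 34.984776 − (+2.928e-08/-1.892e+00) = 34.984776
iter 5: u=1.335981  f(a)=+0.000e+00  f'(a)=-1.892e+00  a ← 34.984776 − (+0.000e+00/-1.892e+00) = 34.984776
converged: |Δa| < 1e-12 after 5 iterations
sag = a·(cosh(S/(2a)) − 1) = 34.984776·(cosh(1.335981) − 1) = 36.150225
T_max/T_min = cosh(S/(2a)) = 2.033313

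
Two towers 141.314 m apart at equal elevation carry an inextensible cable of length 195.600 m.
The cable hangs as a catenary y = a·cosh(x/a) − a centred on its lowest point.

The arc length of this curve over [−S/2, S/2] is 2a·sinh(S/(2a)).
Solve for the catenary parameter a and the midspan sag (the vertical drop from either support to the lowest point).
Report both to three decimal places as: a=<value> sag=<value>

a=49.015 sag=60.380

seed: a₀ = √(S³/(24(L−S))) = √(141.314³/(24·54.286)) = 46.540200
iter 1: u=1.518193  f(a)=+6.611e+00  f'(a)=-2.917e+00  a ← 46.540200 − (+6.611e+00/-2.917e+00) = 48.806669
iter 2: u=1.447691  f(a)=+5.136e-01  f'(a)=-2.480e+00  a ← 48.806669 − (+5.136e-01/-2.480e+00) = 49.013793
iter 3: u=1.441574  f(a)=+3.677e-03  f'(a)=-2.444e+00  a ← 49.013793 − (+3.677e-03/-2.444e+00) = 49.015298
iter 4: u=1.441530  f(a)=+1.915e-07  f'(a)=-2.444e+00  a ← 49.015298 − (+1.915e-07/-2.444e+00) = 49.015298
iter 5: u=1.441530  f(a)=-2.842e-14  f'(a)=-2.444e+00  a ← 49.015298 − (-2.842e-14/-2.444e+00) = 49.015298
converged: |Δa| < 1e-12 after 5 iterations
sag = a·(cosh(S/(2a)) − 1) = 49.015298·(cosh(1.441530) − 1) = 60.380038
T_max/T_min = cosh(S/(2a)) = 2.231861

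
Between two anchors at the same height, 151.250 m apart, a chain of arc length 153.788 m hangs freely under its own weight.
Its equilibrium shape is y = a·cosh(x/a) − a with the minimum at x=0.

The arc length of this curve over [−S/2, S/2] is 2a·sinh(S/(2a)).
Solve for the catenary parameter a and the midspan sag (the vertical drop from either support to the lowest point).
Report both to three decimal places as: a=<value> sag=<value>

seed: a₀ = √(S³/(24(L−S))) = √(151.250³/(24·2.538)) = 238.337097
iter 1: u=0.317303  f(a)=+1.281e-02  f'(a)=-2.151e-02  a ← 238.337097 − (+1.281e-02/-2.151e-02) = 238.932422
iter 2: u=0.316512  f(a)=+4.814e-05  f'(a)=-2.135e-02  a ← 238.932422 − (+4.814e-05/-2.135e-02) = 238.934677
iter 3: u=0.316509  f(a)=+6.861e-10  f'(a)=-2.135e-02  a ← 238.934677 − (+6.861e-10/-2.135e-02) = 238.934677
iter 4: u=0.316509  f(a)=+0.000e+00  f'(a)=-2.135e-02  a ← 238.934677 − (+0.000e+00/-2.135e-02) = 238.934677
converged: |Δa| < 1e-12 after 4 iterations
sag = a·(cosh(S/(2a)) − 1) = 238.934677·(cosh(0.316509) − 1) = 12.068246
T_max/T_min = cosh(S/(2a)) = 1.050509

a=238.935 sag=12.068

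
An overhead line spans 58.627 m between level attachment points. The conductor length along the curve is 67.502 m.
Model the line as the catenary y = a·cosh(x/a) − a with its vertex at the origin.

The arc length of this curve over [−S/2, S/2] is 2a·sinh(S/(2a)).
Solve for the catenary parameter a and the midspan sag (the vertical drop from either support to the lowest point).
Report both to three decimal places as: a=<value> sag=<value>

a=31.433 sag=14.688

seed: a₀ = √(S³/(24(L−S))) = √(58.627³/(24·8.875)) = 30.757902
iter 1: u=0.953040  f(a)=+4.119e-01  f'(a)=-6.312e-01  a ← 30.757902 − (+4.119e-01/-6.312e-01) = 31.410400
iter 2: u=0.933242  f(a)=+1.347e-02  f'(a)=-5.906e-01  a ← 31.410400 − (+1.347e-02/-5.906e-01) = 31.433212
iter 3: u=0.932565  f(a)=+1.549e-05  f'(a)=-5.892e-01  a ← 31.433212 − (+1.549e-05/-5.892e-01) = 31.433238
iter 4: u=0.932564  f(a)=+2.055e-11  f'(a)=-5.892e-01  a ← 31.433238 − (+2.055e-11/-5.892e-01) = 31.433238
iter 5: u=0.932564  f(a)=-1.421e-14  f'(a)=-5.892e-01  a ← 31.433238 − (-1.421e-14/-5.892e-01) = 31.433238
converged: |Δa| < 1e-12 after 5 iterations
sag = a·(cosh(S/(2a)) − 1) = 31.433238·(cosh(0.932564) − 1) = 14.688107
T_max/T_min = cosh(S/(2a)) = 1.467279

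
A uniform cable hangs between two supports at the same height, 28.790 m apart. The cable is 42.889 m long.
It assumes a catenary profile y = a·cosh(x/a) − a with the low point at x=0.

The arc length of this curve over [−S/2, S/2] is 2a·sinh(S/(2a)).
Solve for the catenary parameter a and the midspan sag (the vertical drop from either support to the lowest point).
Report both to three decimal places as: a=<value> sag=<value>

a=8.956 sag=14.283

seed: a₀ = √(S³/(24(L−S))) = √(28.790³/(24·14.099)) = 8.397746
iter 1: u=1.714150  f(a)=+2.222e+00  f'(a)=-4.454e+00  a ← 8.397746 − (+2.222e+00/-4.454e+00) = 8.896725
iter 2: u=1.618011  f(a)=+2.135e-01  f'(a)=-3.636e+00  a ← 8.896725 − (+2.135e-01/-3.636e+00) = 8.955440
iter 3: u=1.607403  f(a)=+2.432e-03  f'(a)=-3.553e+00  a ← 8.955440 − (+2.432e-03/-3.553e+00) = 8.956125
iter 4: u=1.607280  f(a)=+3.236e-07  f'(a)=-3.552e+00  a ← 8.956125 − (+3.236e-07/-3.552e+00) = 8.956125
iter 5: u=1.607280  f(a)=+1.421e-14  f'(a)=-3.552e+00  a ← 8.956125 − (+1.421e-14/-3.552e+00) = 8.956125
converged: |Δa| < 1e-12 after 5 iterations
sag = a·(cosh(S/(2a)) − 1) = 8.956125·(cosh(1.607280) − 1) = 14.283470
T_max/T_min = cosh(S/(2a)) = 2.594827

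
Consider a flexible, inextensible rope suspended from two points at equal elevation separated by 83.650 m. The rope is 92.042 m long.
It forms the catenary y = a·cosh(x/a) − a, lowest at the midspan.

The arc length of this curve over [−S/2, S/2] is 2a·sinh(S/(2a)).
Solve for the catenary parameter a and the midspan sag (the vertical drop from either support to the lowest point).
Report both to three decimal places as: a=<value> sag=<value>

seed: a₀ = √(S³/(24(L−S))) = √(83.650³/(24·8.392)) = 53.908911
iter 1: u=0.775846  f(a)=+2.562e-01  f'(a)=-3.305e-01  a ← 53.908911 − (+2.562e-01/-3.305e-01) = 54.684197
iter 2: u=0.764846  f(a)=+5.632e-03  f'(a)=-3.161e-01  a ← 54.684197 − (+5.632e-03/-3.161e-01) = 54.702014
iter 3: u=0.764597  f(a)=+2.857e-06  f'(a)=-3.158e-01  a ← 54.702014 − (+2.857e-06/-3.158e-01) = 54.702023
iter 4: u=0.764597  f(a)=+7.532e-13  f'(a)=-3.158e-01  a ← 54.702023 − (+7.532e-13/-3.158e-01) = 54.702023
converged: |Δa| < 1e-12 after 4 iterations
sag = a·(cosh(S/(2a)) − 1) = 54.702023·(cosh(0.764597) − 1) = 16.783946
T_max/T_min = cosh(S/(2a)) = 1.306825

a=54.702 sag=16.784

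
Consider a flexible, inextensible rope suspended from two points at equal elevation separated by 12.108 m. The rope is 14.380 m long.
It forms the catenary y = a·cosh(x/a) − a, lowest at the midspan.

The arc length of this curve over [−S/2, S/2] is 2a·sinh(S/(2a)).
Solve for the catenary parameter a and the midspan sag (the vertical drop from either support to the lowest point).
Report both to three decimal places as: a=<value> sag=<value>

seed: a₀ = √(S³/(24(L−S))) = √(12.108³/(24·2.272)) = 5.705567
iter 1: u=1.061069  f(a)=+1.314e-01  f'(a)=-8.898e-01  a ← 5.705567 − (+1.314e-01/-8.898e-01) = 5.853226
iter 2: u=1.034301  f(a)=+5.273e-03  f'(a)=-8.196e-01  a ← 5.853226 − (+5.273e-03/-8.196e-01) = 5.859659
iter 3: u=1.033166  f(a)=+9.281e-06  f'(a)=-8.168e-01  a ← 5.859659 − (+9.281e-06/-8.168e-01) = 5.859671
iter 4: u=1.033164  f(a)=+2.886e-11  f'(a)=-8.167e-01  a ← 5.859671 − (+2.886e-11/-8.167e-01) = 5.859671
iter 5: u=1.033164  f(a)=+5.329e-15  f'(a)=-8.167e-01  a ← 5.859671 − (+5.329e-15/-8.167e-01) = 5.859671
converged: |Δa| < 1e-12 after 5 iterations
sag = a·(cosh(S/(2a)) − 1) = 5.859671·(cosh(1.033164) − 1) = 3.415664
T_max/T_min = cosh(S/(2a)) = 1.582911

a=5.860 sag=3.416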